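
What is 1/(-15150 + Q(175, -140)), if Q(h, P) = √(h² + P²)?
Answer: -606/9178891 - 7*√41/45894455 ≈ -6.6998e-5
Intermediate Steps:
Q(h, P) = √(P² + h²)
1/(-15150 + Q(175, -140)) = 1/(-15150 + √((-140)² + 175²)) = 1/(-15150 + √(19600 + 30625)) = 1/(-15150 + √50225) = 1/(-15150 + 35*√41)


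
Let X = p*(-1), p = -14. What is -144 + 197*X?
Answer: 2614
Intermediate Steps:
X = 14 (X = -14*(-1) = 14)
-144 + 197*X = -144 + 197*14 = -144 + 2758 = 2614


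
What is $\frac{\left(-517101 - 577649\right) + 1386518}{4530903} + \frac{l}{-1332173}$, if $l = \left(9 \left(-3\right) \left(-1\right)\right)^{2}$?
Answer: $\frac{128460807859}{2011982214073} \approx 0.063848$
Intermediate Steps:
$l = 729$ ($l = \left(\left(-27\right) \left(-1\right)\right)^{2} = 27^{2} = 729$)
$\frac{\left(-517101 - 577649\right) + 1386518}{4530903} + \frac{l}{-1332173} = \frac{\left(-517101 - 577649\right) + 1386518}{4530903} + \frac{729}{-1332173} = \left(-1094750 + 1386518\right) \frac{1}{4530903} + 729 \left(- \frac{1}{1332173}\right) = 291768 \cdot \frac{1}{4530903} - \frac{729}{1332173} = \frac{97256}{1510301} - \frac{729}{1332173} = \frac{128460807859}{2011982214073}$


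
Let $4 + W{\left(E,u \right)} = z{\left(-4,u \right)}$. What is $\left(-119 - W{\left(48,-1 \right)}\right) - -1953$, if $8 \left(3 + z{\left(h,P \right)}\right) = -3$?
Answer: $\frac{14731}{8} \approx 1841.4$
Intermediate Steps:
$z{\left(h,P \right)} = - \frac{27}{8}$ ($z{\left(h,P \right)} = -3 + \frac{1}{8} \left(-3\right) = -3 - \frac{3}{8} = - \frac{27}{8}$)
$W{\left(E,u \right)} = - \frac{59}{8}$ ($W{\left(E,u \right)} = -4 - \frac{27}{8} = - \frac{59}{8}$)
$\left(-119 - W{\left(48,-1 \right)}\right) - -1953 = \left(-119 - - \frac{59}{8}\right) - -1953 = \left(-119 + \frac{59}{8}\right) + 1953 = - \frac{893}{8} + 1953 = \frac{14731}{8}$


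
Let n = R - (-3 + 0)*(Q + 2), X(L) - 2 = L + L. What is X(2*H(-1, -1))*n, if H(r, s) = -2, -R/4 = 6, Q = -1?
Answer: 126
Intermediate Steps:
R = -24 (R = -4*6 = -24)
X(L) = 2 + 2*L (X(L) = 2 + (L + L) = 2 + 2*L)
n = -21 (n = -24 - (-3 + 0)*(-1 + 2) = -24 - (-3) = -24 - 1*(-3) = -24 + 3 = -21)
X(2*H(-1, -1))*n = (2 + 2*(2*(-2)))*(-21) = (2 + 2*(-4))*(-21) = (2 - 8)*(-21) = -6*(-21) = 126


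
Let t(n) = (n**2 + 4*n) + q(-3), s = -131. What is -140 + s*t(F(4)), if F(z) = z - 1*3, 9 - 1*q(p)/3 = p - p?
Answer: -4332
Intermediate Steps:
q(p) = 27 (q(p) = 27 - 3*(p - p) = 27 - 3*0 = 27 + 0 = 27)
F(z) = -3 + z (F(z) = z - 3 = -3 + z)
t(n) = 27 + n**2 + 4*n (t(n) = (n**2 + 4*n) + 27 = 27 + n**2 + 4*n)
-140 + s*t(F(4)) = -140 - 131*(27 + (-3 + 4)**2 + 4*(-3 + 4)) = -140 - 131*(27 + 1**2 + 4*1) = -140 - 131*(27 + 1 + 4) = -140 - 131*32 = -140 - 4192 = -4332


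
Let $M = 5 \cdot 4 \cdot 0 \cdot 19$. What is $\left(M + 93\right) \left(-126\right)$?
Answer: $-11718$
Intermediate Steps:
$M = 0$ ($M = 20 \cdot 0 \cdot 19 = 0 \cdot 19 = 0$)
$\left(M + 93\right) \left(-126\right) = \left(0 + 93\right) \left(-126\right) = 93 \left(-126\right) = -11718$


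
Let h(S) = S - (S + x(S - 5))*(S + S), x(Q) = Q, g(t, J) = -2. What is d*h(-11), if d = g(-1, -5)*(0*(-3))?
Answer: 0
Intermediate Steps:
h(S) = S - 2*S*(-5 + 2*S) (h(S) = S - (S + (S - 5))*(S + S) = S - (S + (-5 + S))*2*S = S - (-5 + 2*S)*2*S = S - 2*S*(-5 + 2*S))
d = 0 (d = -0*(-3) = -2*0 = 0)
d*h(-11) = 0*(-11*(11 - 4*(-11))) = 0*(-11*(11 + 44)) = 0*(-11*55) = 0*(-605) = 0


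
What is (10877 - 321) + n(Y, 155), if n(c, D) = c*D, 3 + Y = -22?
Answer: 6681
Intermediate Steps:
Y = -25 (Y = -3 - 22 = -25)
n(c, D) = D*c
(10877 - 321) + n(Y, 155) = (10877 - 321) + 155*(-25) = 10556 - 3875 = 6681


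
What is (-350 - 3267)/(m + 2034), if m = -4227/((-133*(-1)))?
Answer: -481061/266295 ≈ -1.8065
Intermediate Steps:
m = -4227/133 ≈ -31.782
(-350 - 3267)/(m + 2034) = (-350 - 3267)/(-4227/133 + 2034) = -3617/266295/133 = -3617*133/266295 = -481061/266295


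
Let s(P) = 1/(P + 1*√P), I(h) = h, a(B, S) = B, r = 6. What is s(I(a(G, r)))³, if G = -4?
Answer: -1/500 - 11*I/1000 ≈ -0.002 - 0.011*I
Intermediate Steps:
s(P) = 1/(P + √P)
s(I(a(G, r)))³ = (1/(-4 + √(-4)))³ = (1/(-4 + 2*I))³ = ((-4 - 2*I)/20)³ = (-4 - 2*I)³/8000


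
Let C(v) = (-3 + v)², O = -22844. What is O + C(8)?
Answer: -22819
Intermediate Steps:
O + C(8) = -22844 + (-3 + 8)² = -22844 + 5² = -22844 + 25 = -22819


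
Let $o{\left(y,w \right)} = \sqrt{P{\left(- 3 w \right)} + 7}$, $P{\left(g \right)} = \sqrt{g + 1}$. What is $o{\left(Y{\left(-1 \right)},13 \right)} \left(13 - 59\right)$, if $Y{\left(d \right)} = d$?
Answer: $- 46 \sqrt{7 + i \sqrt{38}} \approx -131.43 - 49.622 i$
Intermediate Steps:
$P{\left(g \right)} = \sqrt{1 + g}$
$o{\left(y,w \right)} = \sqrt{7 + \sqrt{1 - 3 w}}$ ($o{\left(y,w \right)} = \sqrt{\sqrt{1 - 3 w} + 7} = \sqrt{7 + \sqrt{1 - 3 w}}$)
$o{\left(Y{\left(-1 \right)},13 \right)} \left(13 - 59\right) = \sqrt{7 + \sqrt{1 - 39}} \left(13 - 59\right) = \sqrt{7 + \sqrt{1 - 39}} \left(-46\right) = \sqrt{7 + \sqrt{-38}} \left(-46\right) = \sqrt{7 + i \sqrt{38}} \left(-46\right) = - 46 \sqrt{7 + i \sqrt{38}}$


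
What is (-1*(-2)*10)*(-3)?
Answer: -60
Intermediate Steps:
(-1*(-2)*10)*(-3) = (2*10)*(-3) = 20*(-3) = -60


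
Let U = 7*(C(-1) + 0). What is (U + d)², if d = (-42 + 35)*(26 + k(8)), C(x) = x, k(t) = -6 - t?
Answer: 8281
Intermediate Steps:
U = -7 (U = 7*(-1 + 0) = 7*(-1) = -7)
d = -84 (d = (-42 + 35)*(26 + (-6 - 1*8)) = -7*(26 + (-6 - 8)) = -7*(26 - 14) = -7*12 = -84)
(U + d)² = (-7 - 84)² = (-91)² = 8281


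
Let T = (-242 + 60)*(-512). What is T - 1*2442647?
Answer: -2349463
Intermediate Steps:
T = 93184 (T = -182*(-512) = 93184)
T - 1*2442647 = 93184 - 1*2442647 = 93184 - 2442647 = -2349463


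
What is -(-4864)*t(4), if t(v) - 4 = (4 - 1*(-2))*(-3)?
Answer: -68096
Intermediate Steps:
t(v) = -14 (t(v) = 4 + (4 - 1*(-2))*(-3) = 4 + (4 + 2)*(-3) = 4 + 6*(-3) = 4 - 18 = -14)
-(-4864)*t(4) = -(-4864)*(-14) = -256*266 = -68096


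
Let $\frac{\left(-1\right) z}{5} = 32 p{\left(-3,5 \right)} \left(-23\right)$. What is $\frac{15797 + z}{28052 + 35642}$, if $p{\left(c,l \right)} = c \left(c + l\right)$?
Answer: $- \frac{6283}{63694} \approx -0.098644$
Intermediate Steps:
$z = -22080$ ($z = - 5 \cdot 32 \left(- 3 \left(-3 + 5\right)\right) \left(-23\right) = - 5 \cdot 32 \left(\left(-3\right) 2\right) \left(-23\right) = - 5 \cdot 32 \left(-6\right) \left(-23\right) = - 5 \left(\left(-192\right) \left(-23\right)\right) = \left(-5\right) 4416 = -22080$)
$\frac{15797 + z}{28052 + 35642} = \frac{15797 - 22080}{28052 + 35642} = - \frac{6283}{63694}$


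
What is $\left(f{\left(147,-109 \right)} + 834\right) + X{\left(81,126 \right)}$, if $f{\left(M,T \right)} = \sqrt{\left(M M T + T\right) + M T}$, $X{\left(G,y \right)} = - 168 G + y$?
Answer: $-12648 + i \sqrt{2371513} \approx -12648.0 + 1540.0 i$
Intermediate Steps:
$X{\left(G,y \right)} = y - 168 G$
$f{\left(M,T \right)} = \sqrt{T + M T + T M^{2}}$ ($f{\left(M,T \right)} = \sqrt{\left(M^{2} T + T\right) + M T} = \sqrt{\left(T M^{2} + T\right) + M T} = \sqrt{\left(T + T M^{2}\right) + M T} = \sqrt{T + M T + T M^{2}}$)
$\left(f{\left(147,-109 \right)} + 834\right) + X{\left(81,126 \right)} = \left(\sqrt{- 109 \left(1 + 147 + 147^{2}\right)} + 834\right) + \left(126 - 13608\right) = \left(\sqrt{- 109 \left(1 + 147 + 21609\right)} + 834\right) + \left(126 - 13608\right) = \left(\sqrt{\left(-109\right) 21757} + 834\right) - 13482 = \left(\sqrt{-2371513} + 834\right) - 13482 = \left(i \sqrt{2371513} + 834\right) - 13482 = \left(834 + i \sqrt{2371513}\right) - 13482 = -12648 + i \sqrt{2371513}$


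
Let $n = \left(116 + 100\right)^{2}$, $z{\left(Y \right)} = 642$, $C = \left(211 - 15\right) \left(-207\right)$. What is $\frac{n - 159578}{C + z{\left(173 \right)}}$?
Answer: $\frac{56461}{19965} \approx 2.828$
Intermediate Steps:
$C = -40572$ ($C = 196 \left(-207\right) = -40572$)
$n = 46656$ ($n = 216^{2} = 46656$)
$\frac{n - 159578}{C + z{\left(173 \right)}} = \frac{46656 - 159578}{-40572 + 642} = - \frac{112922}{-39930} = \left(-112922\right) \left(- \frac{1}{39930}\right) = \frac{56461}{19965}$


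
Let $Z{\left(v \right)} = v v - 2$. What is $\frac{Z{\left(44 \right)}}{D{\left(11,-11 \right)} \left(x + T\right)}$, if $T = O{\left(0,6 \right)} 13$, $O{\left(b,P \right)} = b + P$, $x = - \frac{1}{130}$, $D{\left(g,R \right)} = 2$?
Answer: $\frac{125710}{10139} \approx 12.399$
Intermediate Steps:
$x = - \frac{1}{130}$ ($x = \left(-1\right) \frac{1}{130} = - \frac{1}{130} \approx -0.0076923$)
$O{\left(b,P \right)} = P + b$
$T = 78$ ($T = \left(6 + 0\right) 13 = 6 \cdot 13 = 78$)
$Z{\left(v \right)} = -2 + v^{2}$ ($Z{\left(v \right)} = v^{2} - 2 = -2 + v^{2}$)
$\frac{Z{\left(44 \right)}}{D{\left(11,-11 \right)} \left(x + T\right)} = \frac{-2 + 44^{2}}{2 \left(- \frac{1}{130} + 78\right)} = \frac{-2 + 1936}{2 \cdot \frac{10139}{130}} = \frac{1934}{\frac{10139}{65}} = 1934 \cdot \frac{65}{10139} = \frac{125710}{10139}$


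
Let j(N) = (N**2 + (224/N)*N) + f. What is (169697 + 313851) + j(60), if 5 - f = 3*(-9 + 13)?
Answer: 487365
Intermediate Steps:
f = -7 (f = 5 - 3*(-9 + 13) = 5 - 3*4 = 5 - 1*12 = 5 - 12 = -7)
j(N) = 217 + N**2 (j(N) = (N**2 + (224/N)*N) - 7 = (N**2 + 224) - 7 = (224 + N**2) - 7 = 217 + N**2)
(169697 + 313851) + j(60) = (169697 + 313851) + (217 + 60**2) = 483548 + (217 + 3600) = 483548 + 3817 = 487365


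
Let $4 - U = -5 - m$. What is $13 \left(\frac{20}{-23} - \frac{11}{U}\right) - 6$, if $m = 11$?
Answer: $- \frac{11249}{460} \approx -24.454$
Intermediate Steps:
$U = 20$ ($U = 4 - \left(-5 - 11\right) = 4 - -16 = 4 + 16 = 20$)
$13 \left(\frac{20}{-23} - \frac{11}{U}\right) - 6 = 13 \left(\frac{20}{-23} - \frac{11}{20}\right) - 6 = 13 \left(20 \left(- \frac{1}{23}\right) - \frac{11}{20}\right) - 6 = 13 \left(- \frac{20}{23} - \frac{11}{20}\right) - 6 = 13 \left(- \frac{653}{460}\right) - 6 = - \frac{8489}{460} - 6 = - \frac{11249}{460}$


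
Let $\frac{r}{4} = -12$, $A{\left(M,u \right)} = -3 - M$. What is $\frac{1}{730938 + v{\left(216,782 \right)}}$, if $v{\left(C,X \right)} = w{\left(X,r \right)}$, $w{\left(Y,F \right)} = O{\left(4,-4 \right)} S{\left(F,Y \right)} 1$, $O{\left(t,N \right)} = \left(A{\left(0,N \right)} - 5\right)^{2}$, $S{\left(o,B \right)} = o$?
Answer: $\frac{1}{727866} \approx 1.3739 \cdot 10^{-6}$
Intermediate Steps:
$r = -48$ ($r = 4 \left(-12\right) = -48$)
$O{\left(t,N \right)} = 64$ ($O{\left(t,N \right)} = \left(\left(-3 - 0\right) - 5\right)^{2} = \left(\left(-3 + 0\right) - 5\right)^{2} = \left(-3 - 5\right)^{2} = \left(-8\right)^{2} = 64$)
$w{\left(Y,F \right)} = 64 F$ ($w{\left(Y,F \right)} = 64 F 1 = 64 F$)
$v{\left(C,X \right)} = -3072$ ($v{\left(C,X \right)} = 64 \left(-48\right) = -3072$)
$\frac{1}{730938 + v{\left(216,782 \right)}} = \frac{1}{730938 - 3072} = \frac{1}{727866}$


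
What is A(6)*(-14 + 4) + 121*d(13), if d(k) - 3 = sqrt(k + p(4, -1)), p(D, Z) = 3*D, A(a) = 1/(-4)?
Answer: 1941/2 ≈ 970.50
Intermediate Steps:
A(a) = -1/4
d(k) = 3 + sqrt(12 + k) (d(k) = 3 + sqrt(k + 3*4) = 3 + sqrt(k + 12) = 3 + sqrt(12 + k))
A(6)*(-14 + 4) + 121*d(13) = -(-14 + 4)/4 + 121*(3 + sqrt(12 + 13)) = -1/4*(-10) + 121*(3 + sqrt(25)) = 5/2 + 121*(3 + 5) = 5/2 + 121*8 = 5/2 + 968 = 1941/2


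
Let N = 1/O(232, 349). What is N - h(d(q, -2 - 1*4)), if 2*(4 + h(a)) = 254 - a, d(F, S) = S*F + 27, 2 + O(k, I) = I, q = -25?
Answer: -23941/694 ≈ -34.497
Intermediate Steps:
O(k, I) = -2 + I
d(F, S) = 27 + F*S (d(F, S) = F*S + 27 = 27 + F*S)
h(a) = 123 - a/2 (h(a) = -4 + (254 - a)/2 = -4 + (127 - a/2) = 123 - a/2)
N = 1/347 (N = 1/(-2 + 349) = 1/347 ≈ 0.0028818)
N - h(d(q, -2 - 1*4)) = 1/347 - (123 - (27 - 25*(-2 - 1*4))/2) = 1/347 - (123 - (27 - 25*(-2 - 4))/2) = 1/347 - (123 - (27 - 25*(-6))/2) = 1/347 - (123 - (27 + 150)/2) = 1/347 - (123 - 1/2*177) = 1/347 - (123 - 177/2) = 1/347 - 1*69/2 = 1/347 - 69/2 = -23941/694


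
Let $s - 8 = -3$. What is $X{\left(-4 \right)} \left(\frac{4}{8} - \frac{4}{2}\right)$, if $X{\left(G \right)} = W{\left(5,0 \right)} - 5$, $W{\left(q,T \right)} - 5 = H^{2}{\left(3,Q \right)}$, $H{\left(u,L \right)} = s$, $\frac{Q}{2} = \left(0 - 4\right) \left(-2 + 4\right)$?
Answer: $- \frac{75}{2} \approx -37.5$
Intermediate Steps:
$s = 5$ ($s = 8 - 3 = 5$)
$Q = -16$ ($Q = 2 \left(0 - 4\right) \left(-2 + 4\right) = 2 \left(\left(-4\right) 2\right) = 2 \left(-8\right) = -16$)
$H{\left(u,L \right)} = 5$
$W{\left(q,T \right)} = 30$ ($W{\left(q,T \right)} = 5 + 5^{2} = 5 + 25 = 30$)
$X{\left(G \right)} = 25$ ($X{\left(G \right)} = 30 - 5 = 25$)
$X{\left(-4 \right)} \left(\frac{4}{8} - \frac{4}{2}\right) = 25 \left(\frac{4}{8} - \frac{4}{2}\right) = 25 \left(4 \cdot \frac{1}{8} - 2\right) = 25 \left(\frac{1}{2} - 2\right) = 25 \left(- \frac{3}{2}\right) = - \frac{75}{2}$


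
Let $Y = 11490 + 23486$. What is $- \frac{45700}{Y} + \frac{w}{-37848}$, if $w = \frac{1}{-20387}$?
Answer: $- \frac{275487874283}{210841660842} \approx -1.3066$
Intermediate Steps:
$Y = 34976$
$w = - \frac{1}{20387} \approx -4.9051 \cdot 10^{-5}$
$- \frac{45700}{Y} + \frac{w}{-37848} = - \frac{45700}{34976} - \frac{1}{20387 \left(-37848\right)} = \left(-45700\right) \frac{1}{34976} - - \frac{1}{771607176} = - \frac{11425}{8744} + \frac{1}{771607176} = - \frac{275487874283}{210841660842}$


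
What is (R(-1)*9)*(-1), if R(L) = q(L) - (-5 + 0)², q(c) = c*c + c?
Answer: 225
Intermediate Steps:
q(c) = c + c² (q(c) = c² + c = c + c²)
R(L) = -25 + L*(1 + L) (R(L) = L*(1 + L) - (-5 + 0)² = L*(1 + L) - 1*(-5)² = L*(1 + L) - 1*25 = L*(1 + L) - 25 = -25 + L*(1 + L))
(R(-1)*9)*(-1) = ((-25 - (1 - 1))*9)*(-1) = ((-25 - 1*0)*9)*(-1) = ((-25 + 0)*9)*(-1) = -25*9*(-1) = -225*(-1) = 225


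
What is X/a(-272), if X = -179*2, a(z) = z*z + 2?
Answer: -179/36993 ≈ -0.0048387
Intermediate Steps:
a(z) = 2 + z² (a(z) = z² + 2 = 2 + z²)
X = -358
X/a(-272) = -358/(2 + (-272)²) = -358/(2 + 73984) = -358/73986 = -358*1/73986 = -179/36993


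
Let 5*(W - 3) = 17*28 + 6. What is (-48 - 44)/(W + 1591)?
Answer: -115/2113 ≈ -0.054425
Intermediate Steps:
W = 497/5 (W = 3 + (17*28 + 6)/5 = 3 + (476 + 6)/5 = 3 + (⅕)*482 = 3 + 482/5 = 497/5 ≈ 99.400)
(-48 - 44)/(W + 1591) = (-48 - 44)/(497/5 + 1591) = -92/8452/5 = -92*5/8452 = -115/2113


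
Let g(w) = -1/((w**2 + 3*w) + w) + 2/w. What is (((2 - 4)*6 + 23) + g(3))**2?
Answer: 59536/441 ≈ 135.00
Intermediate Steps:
g(w) = -1/(w**2 + 4*w) + 2/w
(((2 - 4)*6 + 23) + g(3))**2 = (((2 - 4)*6 + 23) + (7 + 2*3)/(3*(4 + 3)))**2 = ((-2*6 + 23) + (1/3)*(7 + 6)/7)**2 = ((-12 + 23) + (1/3)*(1/7)*13)**2 = (11 + 13/21)**2 = (244/21)**2 = 59536/441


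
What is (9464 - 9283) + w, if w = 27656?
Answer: 27837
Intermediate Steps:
(9464 - 9283) + w = (9464 - 9283) + 27656 = 181 + 27656 = 27837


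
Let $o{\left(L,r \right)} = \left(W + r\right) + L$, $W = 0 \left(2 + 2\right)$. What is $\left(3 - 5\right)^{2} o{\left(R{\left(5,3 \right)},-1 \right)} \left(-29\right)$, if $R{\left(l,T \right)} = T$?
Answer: $-232$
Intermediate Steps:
$W = 0$ ($W = 0 \cdot 4 = 0$)
$o{\left(L,r \right)} = L + r$ ($o{\left(L,r \right)} = \left(0 + r\right) + L = r + L = L + r$)
$\left(3 - 5\right)^{2} o{\left(R{\left(5,3 \right)},-1 \right)} \left(-29\right) = \left(3 - 5\right)^{2} \left(3 - 1\right) \left(-29\right) = \left(-2\right)^{2} \cdot 2 \left(-29\right) = 4 \cdot 2 \left(-29\right) = 8 \left(-29\right) = -232$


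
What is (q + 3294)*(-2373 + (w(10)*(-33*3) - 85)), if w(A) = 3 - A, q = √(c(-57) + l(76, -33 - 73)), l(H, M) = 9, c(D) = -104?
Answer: -5813910 - 1765*I*√95 ≈ -5.8139e+6 - 17203.0*I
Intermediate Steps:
q = I*√95 (q = √(-104 + 9) = √(-95) = I*√95 ≈ 9.7468*I)
(q + 3294)*(-2373 + (w(10)*(-33*3) - 85)) = (I*√95 + 3294)*(-2373 + ((3 - 1*10)*(-33*3) - 85)) = (3294 + I*√95)*(-2373 + ((3 - 10)*(-99) - 85)) = (3294 + I*√95)*(-2373 + (-7*(-99) - 85)) = (3294 + I*√95)*(-2373 + (693 - 85)) = (3294 + I*√95)*(-2373 + 608) = (3294 + I*√95)*(-1765) = -5813910 - 1765*I*√95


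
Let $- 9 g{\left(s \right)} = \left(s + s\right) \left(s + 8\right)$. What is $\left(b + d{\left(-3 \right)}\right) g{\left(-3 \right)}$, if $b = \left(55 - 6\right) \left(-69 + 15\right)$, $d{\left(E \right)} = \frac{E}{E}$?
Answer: $- \frac{26450}{3} \approx -8816.7$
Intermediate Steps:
$d{\left(E \right)} = 1$
$b = -2646$ ($b = 49 \left(-54\right) = -2646$)
$g{\left(s \right)} = - \frac{2 s \left(8 + s\right)}{9}$ ($g{\left(s \right)} = - \frac{\left(s + s\right) \left(s + 8\right)}{9} = - \frac{2 s \left(8 + s\right)}{9}$)
$\left(b + d{\left(-3 \right)}\right) g{\left(-3 \right)} = \left(-2646 + 1\right) \left(\left(- \frac{2}{9}\right) \left(-3\right) \left(8 - 3\right)\right) = - 2645 \left(\left(- \frac{2}{9}\right) \left(-3\right) 5\right) = \left(-2645\right) \frac{10}{3} = - \frac{26450}{3}$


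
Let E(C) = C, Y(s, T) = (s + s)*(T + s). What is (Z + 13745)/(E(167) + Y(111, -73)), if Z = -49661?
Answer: -35916/8603 ≈ -4.1748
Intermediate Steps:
Y(s, T) = 2*s*(T + s) (Y(s, T) = (2*s)*(T + s) = 2*s*(T + s))
(Z + 13745)/(E(167) + Y(111, -73)) = (-49661 + 13745)/(167 + 2*111*(-73 + 111)) = -35916/(167 + 2*111*38) = -35916/(167 + 8436) = -35916/8603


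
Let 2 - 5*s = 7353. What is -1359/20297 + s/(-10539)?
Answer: 77590742/1069550415 ≈ 0.072545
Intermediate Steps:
s = -7351/5 (s = ⅖ - ⅕*7353 = ⅖ - 7353/5 = -7351/5 ≈ -1470.2)
-1359/20297 + s/(-10539) = -1359/20297 - 7351/5/(-10539) = -1359*1/20297 - 7351/5*(-1/10539) = -1359/20297 + 7351/52695 = 77590742/1069550415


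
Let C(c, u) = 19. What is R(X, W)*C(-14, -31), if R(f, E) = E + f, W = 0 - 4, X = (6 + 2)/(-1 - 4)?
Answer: -532/5 ≈ -106.40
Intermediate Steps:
X = -8/5 (X = 8/(-5) = 8*(-⅕) = -8/5 ≈ -1.6000)
W = -4
R(X, W)*C(-14, -31) = (-4 - 8/5)*19 = -28/5*19 = -532/5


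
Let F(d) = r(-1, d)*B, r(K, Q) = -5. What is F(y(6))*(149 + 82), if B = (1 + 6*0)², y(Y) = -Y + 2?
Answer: -1155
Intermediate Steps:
y(Y) = 2 - Y
B = 1 (B = (1 + 0)² = 1² = 1)
F(d) = -5 (F(d) = -5*1 = -5)
F(y(6))*(149 + 82) = -5*(149 + 82) = -5*231 = -1155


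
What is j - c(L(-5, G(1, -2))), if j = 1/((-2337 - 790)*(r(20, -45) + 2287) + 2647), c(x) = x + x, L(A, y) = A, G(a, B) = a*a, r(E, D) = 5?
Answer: 71644369/7164437 ≈ 10.000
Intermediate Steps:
G(a, B) = a**2
c(x) = 2*x
j = -1/7164437 (j = 1/((-2337 - 790)*(5 + 2287) + 2647) = 1/(-3127*2292 + 2647) = 1/(-7167084 + 2647) = 1/(-7164437) = -1/7164437 ≈ -1.3958e-7)
j - c(L(-5, G(1, -2))) = -1/7164437 - 2*(-5) = -1/7164437 - 1*(-10) = -1/7164437 + 10 = 71644369/7164437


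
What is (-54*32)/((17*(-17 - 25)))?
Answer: 288/119 ≈ 2.4202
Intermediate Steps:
(-54*32)/((17*(-17 - 25))) = -1728/(17*(-42)) = -1728/(-714) = -1728*(-1/714) = 288/119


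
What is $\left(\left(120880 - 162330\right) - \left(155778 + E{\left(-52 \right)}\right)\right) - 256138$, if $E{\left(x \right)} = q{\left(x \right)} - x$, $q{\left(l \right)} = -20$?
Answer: $-453398$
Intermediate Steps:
$E{\left(x \right)} = -20 - x$
$\left(\left(120880 - 162330\right) - \left(155778 + E{\left(-52 \right)}\right)\right) - 256138 = \left(\left(120880 - 162330\right) - \left(155758 + 52\right)\right) - 256138 = \left(\left(120880 - 162330\right) - 155810\right) - 256138 = \left(-41450 - 155810\right) - 256138 = -197260 - 256138 = -453398$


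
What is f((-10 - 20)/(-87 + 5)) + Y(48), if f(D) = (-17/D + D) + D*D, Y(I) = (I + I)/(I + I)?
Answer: -1133842/25215 ≈ -44.967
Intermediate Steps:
Y(I) = 1 (Y(I) = (2*I)/((2*I)) = (2*I)*(1/(2*I)) = 1)
f(D) = D + D**2 - 17/D (f(D) = (D - 17/D) + D**2 = D + D**2 - 17/D)
f((-10 - 20)/(-87 + 5)) + Y(48) = ((-10 - 20)/(-87 + 5) + ((-10 - 20)/(-87 + 5))**2 - 17*(-87 + 5)/(-10 - 20)) + 1 = (-30/(-82) + (-30/(-82))**2 - 17/((-30/(-82)))) + 1 = (-30*(-1/82) + (-30*(-1/82))**2 - 17/((-30*(-1/82)))) + 1 = (15/41 + (15/41)**2 - 17/15/41) + 1 = (15/41 + 225/1681 - 17*41/15) + 1 = (15/41 + 225/1681 - 697/15) + 1 = -1159057/25215 + 1 = -1133842/25215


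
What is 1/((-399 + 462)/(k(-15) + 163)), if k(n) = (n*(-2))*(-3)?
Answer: 73/63 ≈ 1.1587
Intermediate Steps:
k(n) = 6*n (k(n) = -2*n*(-3) = 6*n)
1/((-399 + 462)/(k(-15) + 163)) = 1/((-399 + 462)/(6*(-15) + 163)) = 1/(63/(-90 + 163)) = 1/(63/73) = 73/63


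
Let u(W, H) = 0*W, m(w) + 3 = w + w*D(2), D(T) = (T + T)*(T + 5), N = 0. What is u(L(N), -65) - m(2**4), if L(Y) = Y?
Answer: -461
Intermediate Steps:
D(T) = 2*T*(5 + T) (D(T) = (2*T)*(5 + T) = 2*T*(5 + T))
m(w) = -3 + 29*w (m(w) = -3 + (w + w*(2*2*(5 + 2))) = -3 + (w + w*(2*2*7)) = -3 + (w + w*28) = -3 + (w + 28*w) = -3 + 29*w)
u(W, H) = 0
u(L(N), -65) - m(2**4) = 0 - (-3 + 29*2**4) = 0 - (-3 + 29*16) = 0 - (-3 + 464) = 0 - 1*461 = 0 - 461 = -461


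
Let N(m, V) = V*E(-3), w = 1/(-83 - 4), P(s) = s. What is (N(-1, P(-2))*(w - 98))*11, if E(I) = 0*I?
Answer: 0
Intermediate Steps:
E(I) = 0
w = -1/87 (w = 1/(-87) = -1/87 ≈ -0.011494)
N(m, V) = 0 (N(m, V) = V*0 = 0)
(N(-1, P(-2))*(w - 98))*11 = (0*(-1/87 - 98))*11 = (0*(-8527/87))*11 = 0*11 = 0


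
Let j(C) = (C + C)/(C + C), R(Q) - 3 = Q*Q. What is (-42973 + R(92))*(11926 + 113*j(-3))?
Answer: -415417734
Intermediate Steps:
R(Q) = 3 + Q² (R(Q) = 3 + Q*Q = 3 + Q²)
j(C) = 1 (j(C) = (2*C)/((2*C)) = (2*C)*(1/(2*C)) = 1)
(-42973 + R(92))*(11926 + 113*j(-3)) = (-42973 + (3 + 92²))*(11926 + 113*1) = (-42973 + (3 + 8464))*(11926 + 113) = (-42973 + 8467)*12039 = -34506*12039 = -415417734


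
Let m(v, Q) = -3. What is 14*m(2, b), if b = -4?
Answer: -42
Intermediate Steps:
14*m(2, b) = 14*(-3) = -42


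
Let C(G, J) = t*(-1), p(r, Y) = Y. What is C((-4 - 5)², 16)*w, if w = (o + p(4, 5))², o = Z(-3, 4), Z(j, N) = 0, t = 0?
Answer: 0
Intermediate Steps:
o = 0
C(G, J) = 0 (C(G, J) = 0*(-1) = 0)
w = 25 (w = (0 + 5)² = 5² = 25)
C((-4 - 5)², 16)*w = 0*25 = 0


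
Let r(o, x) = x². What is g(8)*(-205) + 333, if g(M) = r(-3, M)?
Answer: -12787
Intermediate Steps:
g(M) = M²
g(8)*(-205) + 333 = 8²*(-205) + 333 = 64*(-205) + 333 = -13120 + 333 = -12787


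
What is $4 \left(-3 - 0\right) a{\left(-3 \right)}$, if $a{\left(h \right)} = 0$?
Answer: $0$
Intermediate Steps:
$4 \left(-3 - 0\right) a{\left(-3 \right)} = 4 \left(-3 - 0\right) 0 = 4 \left(-3 + 0\right) 0 = 4 \left(-3\right) 0 = \left(-12\right) 0 = 0$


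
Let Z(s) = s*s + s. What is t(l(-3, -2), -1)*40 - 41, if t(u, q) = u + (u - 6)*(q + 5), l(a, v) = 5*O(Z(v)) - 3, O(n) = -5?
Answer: -6601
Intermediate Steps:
Z(s) = s + s² (Z(s) = s² + s = s + s²)
l(a, v) = -28 (l(a, v) = 5*(-5) - 3 = -25 - 3 = -28)
t(u, q) = u + (-6 + u)*(5 + q)
t(l(-3, -2), -1)*40 - 41 = (-30 - 6*(-1) + 6*(-28) - 1*(-28))*40 - 41 = (-30 + 6 - 168 + 28)*40 - 41 = -164*40 - 41 = -6560 - 41 = -6601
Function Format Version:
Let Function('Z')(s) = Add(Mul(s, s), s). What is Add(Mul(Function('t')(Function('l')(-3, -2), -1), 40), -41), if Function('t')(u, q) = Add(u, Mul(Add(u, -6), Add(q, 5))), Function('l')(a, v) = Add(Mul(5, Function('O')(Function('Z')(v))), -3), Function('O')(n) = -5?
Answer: -6601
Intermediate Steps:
Function('Z')(s) = Add(s, Pow(s, 2)) (Function('Z')(s) = Add(Pow(s, 2), s) = Add(s, Pow(s, 2)))
Function('l')(a, v) = -28 (Function('l')(a, v) = Add(Mul(5, -5), -3) = Add(-25, -3) = -28)
Function('t')(u, q) = Add(u, Mul(Add(-6, u), Add(5, q)))
Add(Mul(Function('t')(Function('l')(-3, -2), -1), 40), -41) = Add(Mul(Add(-30, Mul(-6, -1), Mul(6, -28), Mul(-1, -28)), 40), -41) = Add(Mul(Add(-30, 6, -168, 28), 40), -41) = Add(Mul(-164, 40), -41) = Add(-6560, -41) = -6601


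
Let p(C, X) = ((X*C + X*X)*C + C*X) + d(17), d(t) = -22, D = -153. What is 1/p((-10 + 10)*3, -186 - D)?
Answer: -1/22 ≈ -0.045455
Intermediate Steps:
p(C, X) = -22 + C*X + C*(X**2 + C*X) (p(C, X) = ((X*C + X*X)*C + C*X) - 22 = ((C*X + X**2)*C + C*X) - 22 = ((X**2 + C*X)*C + C*X) - 22 = (C*(X**2 + C*X) + C*X) - 22 = (C*X + C*(X**2 + C*X)) - 22 = -22 + C*X + C*(X**2 + C*X))
1/p((-10 + 10)*3, -186 - D) = 1/(-22 + ((-10 + 10)*3)*(-186 - 1*(-153)) + ((-10 + 10)*3)*(-186 - 1*(-153))**2 + (-186 - 1*(-153))*((-10 + 10)*3)**2) = 1/(-22 + (0*3)*(-186 + 153) + (0*3)*(-186 + 153)**2 + (-186 + 153)*(0*3)**2) = 1/(-22 + 0*(-33) + 0*(-33)**2 - 33*0**2) = 1/(-22 + 0 + 0*1089 - 33*0) = 1/(-22 + 0 + 0 + 0) = 1/(-22) = -1/22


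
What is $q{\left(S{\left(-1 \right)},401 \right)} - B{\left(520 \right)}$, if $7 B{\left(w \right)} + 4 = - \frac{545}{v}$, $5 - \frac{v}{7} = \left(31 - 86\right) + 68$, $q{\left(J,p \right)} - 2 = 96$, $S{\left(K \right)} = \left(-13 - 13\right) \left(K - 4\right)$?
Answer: $\frac{38095}{392} \approx 97.181$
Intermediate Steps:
$S{\left(K \right)} = 104 - 26 K$ ($S{\left(K \right)} = \left(-13 - 13\right) \left(-4 + K\right) = - 26 \left(-4 + K\right) = 104 - 26 K$)
$q{\left(J,p \right)} = 98$ ($q{\left(J,p \right)} = 2 + 96 = 98$)
$v = -56$ ($v = 35 - 7 \left(\left(31 - 86\right) + 68\right) = 35 - 7 \left(-55 + 68\right) = 35 - 91 = -56$)
$B{\left(w \right)} = \frac{321}{392}$ ($B{\left(w \right)} = - \frac{4}{7} + \frac{\left(-545\right) \frac{1}{-56}}{7} = - \frac{4}{7} + \frac{\left(-545\right) \left(- \frac{1}{56}\right)}{7} = - \frac{4}{7} + \frac{1}{7} \cdot \frac{545}{56} = - \frac{4}{7} + \frac{545}{392} = \frac{321}{392}$)
$q{\left(S{\left(-1 \right)},401 \right)} - B{\left(520 \right)} = 98 - \frac{321}{392} = \frac{38095}{392}$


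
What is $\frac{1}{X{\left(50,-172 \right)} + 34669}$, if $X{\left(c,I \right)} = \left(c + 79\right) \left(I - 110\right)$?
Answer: $- \frac{1}{1709} \approx -0.00058514$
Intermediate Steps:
$X{\left(c,I \right)} = \left(-110 + I\right) \left(79 + c\right)$ ($X{\left(c,I \right)} = \left(79 + c\right) \left(-110 + I\right) = \left(-110 + I\right) \left(79 + c\right)$)
$\frac{1}{X{\left(50,-172 \right)} + 34669} = \frac{1}{\left(-8690 - 5500 + 79 \left(-172\right) - 8600\right) + 34669} = \frac{1}{\left(-8690 - 5500 - 13588 - 8600\right) + 34669} = \frac{1}{-36378 + 34669} = \frac{1}{-1709} = - \frac{1}{1709}$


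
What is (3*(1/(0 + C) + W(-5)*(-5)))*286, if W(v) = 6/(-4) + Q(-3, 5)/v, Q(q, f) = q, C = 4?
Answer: 8151/2 ≈ 4075.5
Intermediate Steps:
W(v) = -3/2 - 3/v (W(v) = 6/(-4) - 3/v = 6*(-¼) - 3/v = -3/2 - 3/v)
(3*(1/(0 + C) + W(-5)*(-5)))*286 = (3*(1/(0 + 4) + (-3/2 - 3/(-5))*(-5)))*286 = (3*(1/4 + (-3/2 - 3*(-⅕))*(-5)))*286 = (3*(¼ + (-3/2 + ⅗)*(-5)))*286 = (3*(¼ - 9/10*(-5)))*286 = (3*(¼ + 9/2))*286 = (3*(19/4))*286 = (57/4)*286 = 8151/2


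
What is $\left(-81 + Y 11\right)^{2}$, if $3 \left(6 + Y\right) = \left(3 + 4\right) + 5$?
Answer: $10609$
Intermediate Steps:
$Y = -2$ ($Y = -6 + \frac{\left(3 + 4\right) + 5}{3} = -6 + \frac{7 + 5}{3} = -6 + \frac{1}{3} \cdot 12 = -6 + 4 = -2$)
$\left(-81 + Y 11\right)^{2} = \left(-81 - 22\right)^{2} = \left(-103\right)^{2} = 10609$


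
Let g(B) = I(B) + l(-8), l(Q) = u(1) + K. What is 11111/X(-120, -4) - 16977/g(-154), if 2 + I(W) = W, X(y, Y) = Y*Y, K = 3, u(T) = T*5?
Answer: 479015/592 ≈ 809.15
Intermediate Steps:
u(T) = 5*T
X(y, Y) = Y²
I(W) = -2 + W
l(Q) = 8 (l(Q) = 5*1 + 3 = 5 + 3 = 8)
g(B) = 6 + B (g(B) = (-2 + B) + 8 = 6 + B)
11111/X(-120, -4) - 16977/g(-154) = 11111/((-4)²) - 16977/(6 - 154) = 11111/16 - 16977/(-148) = 11111*(1/16) - 16977*(-1/148) = 11111/16 + 16977/148 = 479015/592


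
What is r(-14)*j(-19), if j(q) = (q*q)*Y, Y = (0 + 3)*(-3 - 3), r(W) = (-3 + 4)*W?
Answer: 90972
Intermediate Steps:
r(W) = W (r(W) = 1*W = W)
Y = -18 (Y = 3*(-6) = -18)
j(q) = -18*q**2 (j(q) = (q*q)*(-18) = q**2*(-18) = -18*q**2)
r(-14)*j(-19) = -(-252)*(-19)**2 = -(-252)*361 = -14*(-6498) = 90972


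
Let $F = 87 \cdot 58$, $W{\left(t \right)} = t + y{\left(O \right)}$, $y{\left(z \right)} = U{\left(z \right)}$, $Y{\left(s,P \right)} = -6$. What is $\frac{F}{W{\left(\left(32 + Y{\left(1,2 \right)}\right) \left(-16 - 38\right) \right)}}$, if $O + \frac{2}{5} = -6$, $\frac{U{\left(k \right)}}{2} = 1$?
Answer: $- \frac{2523}{701} \approx -3.5991$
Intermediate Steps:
$U{\left(k \right)} = 2$ ($U{\left(k \right)} = 2 \cdot 1 = 2$)
$O = - \frac{32}{5}$ ($O = - \frac{2}{5} - 6 = - \frac{32}{5} \approx -6.4$)
$y{\left(z \right)} = 2$
$W{\left(t \right)} = 2 + t$ ($W{\left(t \right)} = t + 2 = 2 + t$)
$F = 5046$
$\frac{F}{W{\left(\left(32 + Y{\left(1,2 \right)}\right) \left(-16 - 38\right) \right)}} = \frac{5046}{2 + \left(32 - 6\right) \left(-16 - 38\right)} = \frac{5046}{2 + 26 \left(-54\right)} = \frac{5046}{2 - 1404} = \frac{5046}{-1402} = 5046 \left(- \frac{1}{1402}\right) = - \frac{2523}{701}$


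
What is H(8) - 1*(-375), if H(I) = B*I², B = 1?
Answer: 439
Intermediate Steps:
H(I) = I² (H(I) = 1*I² = I²)
H(8) - 1*(-375) = 8² - 1*(-375) = 64 + 375 = 439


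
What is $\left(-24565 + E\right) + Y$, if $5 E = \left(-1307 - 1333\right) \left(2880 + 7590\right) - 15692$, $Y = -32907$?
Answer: $- \frac{27943852}{5} \approx -5.5888 \cdot 10^{6}$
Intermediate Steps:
$E = - \frac{27656492}{5}$ ($E = \frac{\left(-1307 - 1333\right) \left(2880 + 7590\right) - 15692}{5} = \frac{\left(-2640\right) 10470 - 15692}{5} = \frac{-27640800 - 15692}{5} = \frac{1}{5} \left(-27656492\right) = - \frac{27656492}{5} \approx -5.5313 \cdot 10^{6}$)
$\left(-24565 + E\right) + Y = \left(-24565 - \frac{27656492}{5}\right) - 32907 = - \frac{27779317}{5} - 32907 = - \frac{27943852}{5}$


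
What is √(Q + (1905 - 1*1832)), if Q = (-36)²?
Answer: 37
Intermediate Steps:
Q = 1296
√(Q + (1905 - 1*1832)) = √(1296 + (1905 - 1*1832)) = √(1296 + (1905 - 1832)) = √(1296 + 73) = √1369 = 37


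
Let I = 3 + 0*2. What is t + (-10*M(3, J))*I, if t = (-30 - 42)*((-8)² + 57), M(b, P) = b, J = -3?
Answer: -8802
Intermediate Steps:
I = 3 (I = 3 + 0 = 3)
t = -8712 (t = -72*(64 + 57) = -72*121 = -8712)
t + (-10*M(3, J))*I = -8712 - 10*3*3 = -8712 - 30*3 = -8712 - 90 = -8802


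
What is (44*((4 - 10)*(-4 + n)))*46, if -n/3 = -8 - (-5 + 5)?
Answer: -242880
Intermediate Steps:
n = 24 (n = -3*(-8 - (-5 + 5)) = -3*(-8 - 1*0) = -3*(-8 + 0) = -3*(-8) = 24)
(44*((4 - 10)*(-4 + n)))*46 = (44*((4 - 10)*(-4 + 24)))*46 = (44*(-6*20))*46 = (44*(-120))*46 = -5280*46 = -242880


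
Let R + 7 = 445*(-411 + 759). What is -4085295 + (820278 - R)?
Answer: -3419870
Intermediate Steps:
R = 154853 (R = -7 + 445*(-411 + 759) = -7 + 445*348 = -7 + 154860 = 154853)
-4085295 + (820278 - R) = -4085295 + (820278 - 1*154853) = -4085295 + (820278 - 154853) = -4085295 + 665425 = -3419870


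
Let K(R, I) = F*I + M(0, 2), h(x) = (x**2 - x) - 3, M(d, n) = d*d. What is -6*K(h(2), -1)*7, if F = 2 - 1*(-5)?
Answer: 294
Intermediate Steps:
F = 7 (F = 2 + 5 = 7)
M(d, n) = d**2
h(x) = -3 + x**2 - x
K(R, I) = 7*I (K(R, I) = 7*I + 0**2 = 7*I + 0 = 7*I)
-6*K(h(2), -1)*7 = -42*(-1)*7 = -6*(-7)*7 = 42*7 = 294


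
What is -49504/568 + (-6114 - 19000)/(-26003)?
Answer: -159123470/1846213 ≈ -86.189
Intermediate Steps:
-49504/568 + (-6114 - 19000)/(-26003) = -49504*1/568 - 25114*(-1/26003) = -6188/71 + 25114/26003 = -159123470/1846213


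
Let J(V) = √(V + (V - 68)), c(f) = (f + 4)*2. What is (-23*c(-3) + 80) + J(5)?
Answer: 34 + I*√58 ≈ 34.0 + 7.6158*I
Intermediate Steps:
c(f) = 8 + 2*f (c(f) = (4 + f)*2 = 8 + 2*f)
J(V) = √(-68 + 2*V) (J(V) = √(V + (-68 + V)) = √(-68 + 2*V))
(-23*c(-3) + 80) + J(5) = (-23*(8 + 2*(-3)) + 80) + √(-68 + 2*5) = (-23*(8 - 6) + 80) + √(-68 + 10) = (-23*2 + 80) + √(-58) = (-46 + 80) + I*√58 = 34 + I*√58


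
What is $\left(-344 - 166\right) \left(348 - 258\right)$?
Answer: $-45900$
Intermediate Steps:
$\left(-344 - 166\right) \left(348 - 258\right) = \left(-510\right) 90 = -45900$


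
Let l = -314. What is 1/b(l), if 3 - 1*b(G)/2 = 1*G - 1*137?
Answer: 1/908 ≈ 0.0011013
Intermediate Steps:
b(G) = 280 - 2*G (b(G) = 6 - 2*(1*G - 1*137) = 6 - 2*(G - 137) = 6 - 2*(-137 + G) = 6 + (274 - 2*G) = 280 - 2*G)
1/b(l) = 1/(280 - 2*(-314)) = 1/(280 + 628) = 1/908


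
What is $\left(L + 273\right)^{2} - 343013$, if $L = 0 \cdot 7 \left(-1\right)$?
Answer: $-268484$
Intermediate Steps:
$L = 0$ ($L = 0 \left(-1\right) = 0$)
$\left(L + 273\right)^{2} - 343013 = \left(0 + 273\right)^{2} - 343013 = 273^{2} - 343013 = 74529 - 343013 = -268484$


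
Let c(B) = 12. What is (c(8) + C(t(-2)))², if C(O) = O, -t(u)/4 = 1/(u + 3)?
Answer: 64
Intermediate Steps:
t(u) = -4/(3 + u) (t(u) = -4/(u + 3) = -4/(3 + u))
(c(8) + C(t(-2)))² = (12 - 4/(3 - 2))² = (12 - 4/1)² = (12 - 4*1)² = (12 - 4)² = 8² = 64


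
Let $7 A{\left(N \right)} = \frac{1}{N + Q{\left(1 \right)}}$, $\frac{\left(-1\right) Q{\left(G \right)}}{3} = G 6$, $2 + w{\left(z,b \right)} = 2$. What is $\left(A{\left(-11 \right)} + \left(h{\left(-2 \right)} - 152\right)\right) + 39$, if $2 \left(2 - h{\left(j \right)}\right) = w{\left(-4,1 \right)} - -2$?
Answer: $- \frac{22737}{203} \approx -112.0$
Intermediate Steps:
$w{\left(z,b \right)} = 0$ ($w{\left(z,b \right)} = -2 + 2 = 0$)
$Q{\left(G \right)} = - 18 G$ ($Q{\left(G \right)} = - 3 G 6 = - 3 \cdot 6 G = - 18 G$)
$h{\left(j \right)} = 1$ ($h{\left(j \right)} = 2 - \frac{0 - -2}{2} = 2 - \frac{0 + 2}{2} = 2 - 1 = 1$)
$A{\left(N \right)} = \frac{1}{7 \left(-18 + N\right)}$ ($A{\left(N \right)} = \frac{1}{7 \left(N - 18\right)} = \frac{1}{7 \left(-18 + N\right)}$)
$\left(A{\left(-11 \right)} + \left(h{\left(-2 \right)} - 152\right)\right) + 39 = \left(\frac{1}{7 \left(-18 - 11\right)} + \left(1 - 152\right)\right) + 39 = \left(\frac{1}{7 \left(-29\right)} - 151\right) + 39 = \left(\frac{1}{7} \left(- \frac{1}{29}\right) - 151\right) + 39 = \left(- \frac{1}{203} - 151\right) + 39 = - \frac{30654}{203} + 39 = - \frac{22737}{203}$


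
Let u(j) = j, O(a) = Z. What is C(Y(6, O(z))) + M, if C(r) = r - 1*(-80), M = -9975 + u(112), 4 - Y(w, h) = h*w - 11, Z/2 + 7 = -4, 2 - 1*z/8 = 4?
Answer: -9636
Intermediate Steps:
z = -16 (z = 16 - 8*4 = 16 - 32 = -16)
Z = -22 (Z = -14 + 2*(-4) = -14 - 8 = -22)
O(a) = -22
Y(w, h) = 15 - h*w (Y(w, h) = 4 - (h*w - 11) = 4 - (-11 + h*w) = 4 + (11 - h*w) = 15 - h*w)
M = -9863 (M = -9975 + 112 = -9863)
C(r) = 80 + r (C(r) = r + 80 = 80 + r)
C(Y(6, O(z))) + M = (80 + (15 - 1*(-22)*6)) - 9863 = (80 + (15 + 132)) - 9863 = (80 + 147) - 9863 = 227 - 9863 = -9636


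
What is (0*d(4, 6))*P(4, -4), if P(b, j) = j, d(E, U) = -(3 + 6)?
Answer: 0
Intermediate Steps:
d(E, U) = -9 (d(E, U) = -1*9 = -9)
(0*d(4, 6))*P(4, -4) = (0*(-9))*(-4) = 0*(-4) = 0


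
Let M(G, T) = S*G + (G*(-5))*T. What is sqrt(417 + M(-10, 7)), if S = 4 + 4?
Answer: sqrt(687) ≈ 26.211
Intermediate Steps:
S = 8
M(G, T) = 8*G - 5*G*T (M(G, T) = 8*G + (G*(-5))*T = 8*G + (-5*G)*T = 8*G - 5*G*T)
sqrt(417 + M(-10, 7)) = sqrt(417 - 10*(8 - 5*7)) = sqrt(417 - 10*(8 - 35)) = sqrt(417 - 10*(-27)) = sqrt(417 + 270) = sqrt(687)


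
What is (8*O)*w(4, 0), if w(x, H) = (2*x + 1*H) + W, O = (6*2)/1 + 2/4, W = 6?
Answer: 1400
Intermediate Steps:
O = 25/2 (O = 12*1 + 2*(¼) = 12 + ½ = 25/2 ≈ 12.500)
w(x, H) = 6 + H + 2*x (w(x, H) = (2*x + 1*H) + 6 = (2*x + H) + 6 = (H + 2*x) + 6 = 6 + H + 2*x)
(8*O)*w(4, 0) = (8*(25/2))*(6 + 0 + 2*4) = 100*(6 + 0 + 8) = 100*14 = 1400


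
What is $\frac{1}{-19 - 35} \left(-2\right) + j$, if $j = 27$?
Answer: $\frac{730}{27} \approx 27.037$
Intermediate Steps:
$\frac{1}{-19 - 35} \left(-2\right) + j = \frac{1}{-19 - 35} \left(-2\right) + 27 = \frac{1}{-54} \left(-2\right) + 27 = \left(- \frac{1}{54}\right) \left(-2\right) + 27 = \frac{1}{27} + 27 = \frac{730}{27}$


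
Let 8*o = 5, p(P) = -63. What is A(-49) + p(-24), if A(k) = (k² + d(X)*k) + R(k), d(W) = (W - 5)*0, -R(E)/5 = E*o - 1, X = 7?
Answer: 19969/8 ≈ 2496.1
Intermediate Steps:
o = 5/8 (o = (⅛)*5 = 5/8 ≈ 0.62500)
R(E) = 5 - 25*E/8 (R(E) = -5*(E*(5/8) - 1) = -5*(5*E/8 - 1) = -5*(-1 + 5*E/8) = 5 - 25*E/8)
d(W) = 0 (d(W) = (-5 + W)*0 = 0)
A(k) = 5 + k² - 25*k/8 (A(k) = (k² + 0*k) + (5 - 25*k/8) = (k² + 0) + (5 - 25*k/8) = k² + (5 - 25*k/8) = 5 + k² - 25*k/8)
A(-49) + p(-24) = (5 + (-49)² - 25/8*(-49)) - 63 = (5 + 2401 + 1225/8) - 63 = 20473/8 - 63 = 19969/8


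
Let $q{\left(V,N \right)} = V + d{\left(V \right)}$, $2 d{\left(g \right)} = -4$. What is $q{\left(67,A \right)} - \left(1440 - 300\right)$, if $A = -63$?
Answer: $-1075$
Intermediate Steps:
$d{\left(g \right)} = -2$ ($d{\left(g \right)} = \frac{1}{2} \left(-4\right) = -2$)
$q{\left(V,N \right)} = -2 + V$ ($q{\left(V,N \right)} = V - 2 = -2 + V$)
$q{\left(67,A \right)} - \left(1440 - 300\right) = \left(-2 + 67\right) - \left(1440 - 300\right) = 65 - \left(1440 - 300\right) = 65 - 1140 = -1075$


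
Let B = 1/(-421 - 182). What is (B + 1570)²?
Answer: 896257930681/363609 ≈ 2.4649e+6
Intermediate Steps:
B = -1/603 (B = 1/(-603) = -1/603 ≈ -0.0016584)
(B + 1570)² = (-1/603 + 1570)² = (946709/603)² = 896257930681/363609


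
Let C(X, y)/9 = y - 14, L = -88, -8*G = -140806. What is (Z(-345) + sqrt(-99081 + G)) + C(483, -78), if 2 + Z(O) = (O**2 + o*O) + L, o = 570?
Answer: -78543 + I*sqrt(325921)/2 ≈ -78543.0 + 285.45*I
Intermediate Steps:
G = 70403/4 (G = -1/8*(-140806) = 70403/4 ≈ 17601.)
C(X, y) = -126 + 9*y (C(X, y) = 9*(y - 14) = 9*(-14 + y) = -126 + 9*y)
Z(O) = -90 + O**2 + 570*O (Z(O) = -2 + ((O**2 + 570*O) - 88) = -2 + (-88 + O**2 + 570*O) = -90 + O**2 + 570*O)
(Z(-345) + sqrt(-99081 + G)) + C(483, -78) = ((-90 + (-345)**2 + 570*(-345)) + sqrt(-99081 + 70403/4)) + (-126 + 9*(-78)) = ((-90 + 119025 - 196650) + sqrt(-325921/4)) + (-126 - 702) = (-77715 + I*sqrt(325921)/2) - 828 = -78543 + I*sqrt(325921)/2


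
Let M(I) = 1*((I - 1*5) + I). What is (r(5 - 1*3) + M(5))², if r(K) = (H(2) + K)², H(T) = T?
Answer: 441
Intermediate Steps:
M(I) = -5 + 2*I (M(I) = 1*((I - 5) + I) = 1*((-5 + I) + I) = 1*(-5 + 2*I) = -5 + 2*I)
r(K) = (2 + K)²
(r(5 - 1*3) + M(5))² = ((2 + (5 - 1*3))² + (-5 + 2*5))² = ((2 + (5 - 3))² + (-5 + 10))² = ((2 + 2)² + 5)² = (4² + 5)² = (16 + 5)² = 21² = 441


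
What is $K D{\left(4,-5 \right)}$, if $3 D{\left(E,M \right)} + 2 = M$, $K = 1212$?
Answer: $-2828$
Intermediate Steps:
$D{\left(E,M \right)} = - \frac{2}{3} + \frac{M}{3}$
$K D{\left(4,-5 \right)} = 1212 \left(- \frac{2}{3} + \frac{1}{3} \left(-5\right)\right) = 1212 \left(- \frac{2}{3} - \frac{5}{3}\right) = 1212 \left(- \frac{7}{3}\right) = -2828$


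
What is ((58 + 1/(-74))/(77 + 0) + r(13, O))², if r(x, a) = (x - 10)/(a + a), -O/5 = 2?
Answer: 24098281/66259600 ≈ 0.36370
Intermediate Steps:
O = -10 (O = -5*2 = -10)
r(x, a) = (-10 + x)/(2*a) (r(x, a) = (-10 + x)/((2*a)) = (-10 + x)*(1/(2*a)) = (-10 + x)/(2*a))
((58 + 1/(-74))/(77 + 0) + r(13, O))² = ((58 + 1/(-74))/(77 + 0) + (½)*(-10 + 13)/(-10))² = ((58 - 1/74)/77 + (½)*(-⅒)*3)² = ((4291/74)*(1/77) - 3/20)² = (613/814 - 3/20)² = (4909/8140)² = 24098281/66259600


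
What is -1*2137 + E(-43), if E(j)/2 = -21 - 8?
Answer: -2195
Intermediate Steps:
E(j) = -58 (E(j) = 2*(-21 - 8) = 2*(-29) = -58)
-1*2137 + E(-43) = -1*2137 - 58 = -2137 - 58 = -2195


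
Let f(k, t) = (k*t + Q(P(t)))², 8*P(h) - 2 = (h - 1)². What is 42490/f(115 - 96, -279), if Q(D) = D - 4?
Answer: 679840/323316361 ≈ 0.0021027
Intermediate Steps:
P(h) = ¼ + (-1 + h)²/8 (P(h) = ¼ + (h - 1)²/8 = ¼ + (-1 + h)²/8)
Q(D) = -4 + D
f(k, t) = (-15/4 + (-1 + t)²/8 + k*t)² (f(k, t) = (k*t + (-4 + (¼ + (-1 + t)²/8)))² = (k*t + (-15/4 + (-1 + t)²/8))² = (-15/4 + (-1 + t)²/8 + k*t)²)
42490/f(115 - 96, -279) = 42490/(((-30 + (-1 - 279)² + 8*(115 - 96)*(-279))²/64)) = 42490/(((-30 + (-280)² + 8*19*(-279))²/64)) = 42490/(((-30 + 78400 - 42408)²/64)) = 42490/(((1/64)*35962²)) = 42490/(((1/64)*1293265444)) = 42490/(323316361/16) = 42490*(16/323316361) = 679840/323316361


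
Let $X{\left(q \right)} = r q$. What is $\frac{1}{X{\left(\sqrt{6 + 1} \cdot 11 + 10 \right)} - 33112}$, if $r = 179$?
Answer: $- \frac{31322}{953928957} - \frac{1969 \sqrt{7}}{953928957} \approx -3.8296 \cdot 10^{-5}$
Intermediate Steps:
$X{\left(q \right)} = 179 q$
$\frac{1}{X{\left(\sqrt{6 + 1} \cdot 11 + 10 \right)} - 33112} = \frac{1}{179 \left(\sqrt{6 + 1} \cdot 11 + 10\right) - 33112} = \frac{1}{179 \left(\sqrt{7} \cdot 11 + 10\right) - 33112} = \frac{1}{179 \left(11 \sqrt{7} + 10\right) - 33112} = \frac{1}{179 \left(10 + 11 \sqrt{7}\right) - 33112} = \frac{1}{\left(1790 + 1969 \sqrt{7}\right) - 33112} = \frac{1}{-31322 + 1969 \sqrt{7}}$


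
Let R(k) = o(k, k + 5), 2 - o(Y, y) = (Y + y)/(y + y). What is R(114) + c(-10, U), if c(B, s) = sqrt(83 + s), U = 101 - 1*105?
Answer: 243/238 + sqrt(79) ≈ 9.9092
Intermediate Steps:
U = -4 (U = 101 - 105 = -4)
o(Y, y) = 2 - (Y + y)/(2*y) (o(Y, y) = 2 - (Y + y)/(y + y) = 2 - (Y + y)/(2*y))
R(k) = (15 + 2*k)/(2*(5 + k)) (R(k) = (-k + 3*(k + 5))/(2*(k + 5)) = (-k + 3*(5 + k))/(2*(5 + k)) = (-k + (15 + 3*k))/(2*(5 + k)) = (15 + 2*k)/(2*(5 + k)))
R(114) + c(-10, U) = (15/2 + 114)/(5 + 114) + sqrt(83 - 4) = (243/2)/119 + sqrt(79) = (1/119)*(243/2) + sqrt(79) = 243/238 + sqrt(79)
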